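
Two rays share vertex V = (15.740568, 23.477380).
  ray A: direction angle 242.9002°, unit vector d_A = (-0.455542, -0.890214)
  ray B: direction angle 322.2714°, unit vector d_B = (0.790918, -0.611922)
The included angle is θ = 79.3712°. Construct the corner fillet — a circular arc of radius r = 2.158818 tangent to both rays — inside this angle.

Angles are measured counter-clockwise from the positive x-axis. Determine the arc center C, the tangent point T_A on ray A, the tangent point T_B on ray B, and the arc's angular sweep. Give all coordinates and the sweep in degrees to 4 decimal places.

center=(16.4772,20.1779) T_A=(14.5554,21.1614) T_B=(17.7983,21.8854) sweep=100.6288

bisector direction at 282.5858° = (0.217901,-0.975971)
center distance |VC| = r/sin(θ/2) = 2.158818/sin(39.6856°) = 3.380683
C = V + |VC|·bis = (16.4772,20.1779)
T_A = V + ((C−V)·d_A)·d_A = V + 2.6016·d_A = (14.5554,21.1614)
T_B = V + ((C−V)·d_B)·d_B = V + 2.6016·d_B = (17.7983,21.8854)
sweep = 180° − θ = 100.6288°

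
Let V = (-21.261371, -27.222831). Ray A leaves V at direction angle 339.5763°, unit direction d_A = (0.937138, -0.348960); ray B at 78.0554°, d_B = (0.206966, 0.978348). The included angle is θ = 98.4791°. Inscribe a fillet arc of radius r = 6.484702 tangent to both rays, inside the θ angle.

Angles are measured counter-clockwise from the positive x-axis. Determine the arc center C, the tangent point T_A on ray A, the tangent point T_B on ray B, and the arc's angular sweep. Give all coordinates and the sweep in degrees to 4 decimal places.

center=(-13.7602,-23.0963) T_A=(-16.0231,-29.1734) T_B=(-20.1045,-21.7542) sweep=81.5209

bisector direction at 28.8159° = (0.876173,0.481996)
center distance |VC| = r/sin(θ/2) = 6.484702/sin(49.2396°) = 8.561274
C = V + |VC|·bis = (-13.7602,-23.0963)
T_A = V + ((C−V)·d_A)·d_A = V + 5.5896·d_A = (-16.0231,-29.1734)
T_B = V + ((C−V)·d_B)·d_B = V + 5.5896·d_B = (-20.1045,-21.7542)
sweep = 180° − θ = 81.5209°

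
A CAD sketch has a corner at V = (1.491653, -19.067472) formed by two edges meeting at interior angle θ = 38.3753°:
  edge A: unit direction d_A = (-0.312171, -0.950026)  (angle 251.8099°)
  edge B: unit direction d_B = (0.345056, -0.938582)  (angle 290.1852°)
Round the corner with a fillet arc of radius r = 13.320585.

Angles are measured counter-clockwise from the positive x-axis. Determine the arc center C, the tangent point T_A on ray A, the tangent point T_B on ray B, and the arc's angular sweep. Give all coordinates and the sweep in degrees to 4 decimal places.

center=(2.1973,-59.5909) T_A=(-10.4576,-55.4326) T_B=(14.6997,-54.9946) sweep=141.6247

bisector direction at 270.9976° = (0.017410,-0.999848)
center distance |VC| = r/sin(θ/2) = 13.320585/sin(19.1877°) = 40.529606
C = V + |VC|·bis = (2.1973,-59.5909)
T_A = V + ((C−V)·d_A)·d_A = V + 38.2781·d_A = (-10.4576,-55.4326)
T_B = V + ((C−V)·d_B)·d_B = V + 38.2781·d_B = (14.6997,-54.9946)
sweep = 180° − θ = 141.6247°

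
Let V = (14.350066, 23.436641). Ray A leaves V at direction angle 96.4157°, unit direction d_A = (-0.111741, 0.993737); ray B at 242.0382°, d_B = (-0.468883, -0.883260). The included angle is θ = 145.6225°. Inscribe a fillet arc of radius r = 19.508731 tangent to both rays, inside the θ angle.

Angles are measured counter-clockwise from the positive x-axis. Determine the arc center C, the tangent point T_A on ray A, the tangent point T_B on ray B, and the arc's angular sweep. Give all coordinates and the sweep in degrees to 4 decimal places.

bisector direction at 169.2270° = (-0.982375,0.186919)
center distance |VC| = r/sin(θ/2) = 19.508731/sin(72.8113°) = 20.420797
C = V + |VC|·bis = (-5.7108,27.2537)
T_A = V + ((C−V)·d_A)·d_A = V + 6.0348·d_A = (13.6757,29.4336)
T_B = V + ((C−V)·d_B)·d_B = V + 6.0348·d_B = (11.5205,18.1064)
sweep = 180° − θ = 34.3775°

center=(-5.7108,27.2537) T_A=(13.6757,29.4336) T_B=(11.5205,18.1064) sweep=34.3775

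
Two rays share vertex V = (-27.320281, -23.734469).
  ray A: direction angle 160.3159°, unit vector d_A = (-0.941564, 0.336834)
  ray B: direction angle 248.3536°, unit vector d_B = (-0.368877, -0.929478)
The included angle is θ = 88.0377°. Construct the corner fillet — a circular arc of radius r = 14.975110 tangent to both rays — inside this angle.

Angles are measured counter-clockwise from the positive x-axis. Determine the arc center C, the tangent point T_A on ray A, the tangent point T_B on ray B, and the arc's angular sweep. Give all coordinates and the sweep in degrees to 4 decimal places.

bisector direction at 204.3347° = (-0.911154,-0.412067)
center distance |VC| = r/sin(θ/2) = 14.975110/sin(44.0189°) = 21.550177
C = V + |VC|·bis = (-46.9558,-32.6146)
T_A = V + ((C−V)·d_A)·d_A = V + 15.4970·d_A = (-41.9117,-18.5146)
T_B = V + ((C−V)·d_B)·d_B = V + 15.4970·d_B = (-33.0368,-38.1386)
sweep = 180° − θ = 91.9623°

center=(-46.9558,-32.6146) T_A=(-41.9117,-18.5146) T_B=(-33.0368,-38.1386) sweep=91.9623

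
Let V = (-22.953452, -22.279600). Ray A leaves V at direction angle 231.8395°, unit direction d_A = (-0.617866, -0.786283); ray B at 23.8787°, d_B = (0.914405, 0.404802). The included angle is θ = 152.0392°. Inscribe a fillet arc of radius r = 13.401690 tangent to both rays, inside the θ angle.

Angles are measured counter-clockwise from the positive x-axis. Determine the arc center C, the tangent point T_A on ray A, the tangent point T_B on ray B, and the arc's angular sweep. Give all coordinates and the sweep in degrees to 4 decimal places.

bisector direction at 307.8591° = (0.613722,-0.789522)
center distance |VC| = r/sin(θ/2) = 13.401690/sin(76.0196°) = 13.810787
C = V + |VC|·bis = (-14.4775,-33.1835)
T_A = V + ((C−V)·d_A)·d_A = V + 3.3365·d_A = (-25.0150,-24.9031)
T_B = V + ((C−V)·d_B)·d_B = V + 3.3365·d_B = (-19.9025,-20.9290)
sweep = 180° − θ = 27.9608°

center=(-14.4775,-33.1835) T_A=(-25.0150,-24.9031) T_B=(-19.9025,-20.9290) sweep=27.9608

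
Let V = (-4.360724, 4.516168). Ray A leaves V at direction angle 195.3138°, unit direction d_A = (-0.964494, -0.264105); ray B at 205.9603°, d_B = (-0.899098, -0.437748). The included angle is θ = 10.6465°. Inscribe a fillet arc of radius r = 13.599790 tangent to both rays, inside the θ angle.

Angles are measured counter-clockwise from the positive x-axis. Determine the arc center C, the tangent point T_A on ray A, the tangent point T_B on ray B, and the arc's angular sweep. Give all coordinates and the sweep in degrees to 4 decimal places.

bisector direction at 200.6371° = (-0.935832,-0.352447)
center distance |VC| = r/sin(θ/2) = 13.599790/sin(5.3232°) = 146.589530
C = V + |VC|·bis = (-141.5439,-47.1489)
T_A = V + ((C−V)·d_A)·d_A = V + 145.9573·d_A = (-145.1356,-34.0319)
T_B = V + ((C−V)·d_B)·d_B = V + 145.9573·d_B = (-135.5906,-59.3764)
sweep = 180° − θ = 169.3535°

center=(-141.5439,-47.1489) T_A=(-145.1356,-34.0319) T_B=(-135.5906,-59.3764) sweep=169.3535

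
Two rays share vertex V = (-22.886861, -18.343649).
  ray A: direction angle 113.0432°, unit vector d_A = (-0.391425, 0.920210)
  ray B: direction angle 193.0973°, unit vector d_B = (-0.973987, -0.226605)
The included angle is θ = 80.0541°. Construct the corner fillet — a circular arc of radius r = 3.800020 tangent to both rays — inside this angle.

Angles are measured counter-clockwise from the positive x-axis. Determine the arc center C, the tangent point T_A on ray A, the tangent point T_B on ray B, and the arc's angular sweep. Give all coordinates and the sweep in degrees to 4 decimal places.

center=(-28.1546,-15.6677) T_A=(-24.6578,-14.1803) T_B=(-27.2935,-19.3689) sweep=99.9459

bisector direction at 153.0703° = (-0.891562,0.452898)
center distance |VC| = r/sin(θ/2) = 3.800020/sin(40.0271°) = 5.908458
C = V + |VC|·bis = (-28.1546,-15.6677)
T_A = V + ((C−V)·d_A)·d_A = V + 4.5243·d_A = (-24.6578,-14.1803)
T_B = V + ((C−V)·d_B)·d_B = V + 4.5243·d_B = (-27.2935,-19.3689)
sweep = 180° − θ = 99.9459°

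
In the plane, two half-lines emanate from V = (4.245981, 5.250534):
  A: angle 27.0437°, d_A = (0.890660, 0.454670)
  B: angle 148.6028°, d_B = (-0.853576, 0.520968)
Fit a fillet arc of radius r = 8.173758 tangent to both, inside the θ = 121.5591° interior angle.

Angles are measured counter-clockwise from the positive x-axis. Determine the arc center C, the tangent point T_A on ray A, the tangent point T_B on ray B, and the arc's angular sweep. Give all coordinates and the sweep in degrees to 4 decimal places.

center=(4.6017,14.6093) T_A=(8.3181,7.3293) T_B=(0.3434,7.6324) sweep=58.4409

bisector direction at 87.8233° = (0.037982,0.999278)
center distance |VC| = r/sin(θ/2) = 8.173758/sin(60.7796°) = 9.365543
C = V + |VC|·bis = (4.6017,14.6093)
T_A = V + ((C−V)·d_A)·d_A = V + 4.5720·d_A = (8.3181,7.3293)
T_B = V + ((C−V)·d_B)·d_B = V + 4.5720·d_B = (0.3434,7.6324)
sweep = 180° − θ = 58.4409°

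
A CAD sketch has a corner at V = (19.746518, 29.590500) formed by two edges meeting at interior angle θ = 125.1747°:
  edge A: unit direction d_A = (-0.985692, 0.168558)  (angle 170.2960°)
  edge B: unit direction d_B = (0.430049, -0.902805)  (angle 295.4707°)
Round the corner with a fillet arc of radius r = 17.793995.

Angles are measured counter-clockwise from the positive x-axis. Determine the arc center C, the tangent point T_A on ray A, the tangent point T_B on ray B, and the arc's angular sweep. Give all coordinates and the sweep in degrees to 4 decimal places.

bisector direction at 232.8834° = (-0.603440,-0.797409)
center distance |VC| = r/sin(θ/2) = 17.793995/sin(62.5874°) = 20.044744
C = V + |VC|·bis = (7.6507,13.6066)
T_A = V + ((C−V)·d_A)·d_A = V + 9.2285·d_A = (10.6500,31.1460)
T_B = V + ((C−V)·d_B)·d_B = V + 9.2285·d_B = (23.7152,21.2589)
sweep = 180° − θ = 54.8253°

center=(7.6507,13.6066) T_A=(10.6500,31.1460) T_B=(23.7152,21.2589) sweep=54.8253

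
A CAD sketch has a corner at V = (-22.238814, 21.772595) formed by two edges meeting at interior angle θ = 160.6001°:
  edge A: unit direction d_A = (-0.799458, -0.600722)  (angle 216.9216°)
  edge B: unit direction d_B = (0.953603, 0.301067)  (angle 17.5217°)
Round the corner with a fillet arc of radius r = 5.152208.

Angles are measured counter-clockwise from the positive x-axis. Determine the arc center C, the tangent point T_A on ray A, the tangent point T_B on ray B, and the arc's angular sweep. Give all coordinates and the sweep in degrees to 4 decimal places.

bisector direction at 297.2217° = (0.457434,-0.889244)
center distance |VC| = r/sin(θ/2) = 5.152208/sin(80.3000°) = 5.226934
C = V + |VC|·bis = (-19.8478,17.1246)
T_A = V + ((C−V)·d_A)·d_A = V + 0.8807·d_A = (-22.9429,21.2436)
T_B = V + ((C−V)·d_B)·d_B = V + 0.8807·d_B = (-21.3990,22.0377)
sweep = 180° − θ = 19.3999°

center=(-19.8478,17.1246) T_A=(-22.9429,21.2436) T_B=(-21.3990,22.0377) sweep=19.3999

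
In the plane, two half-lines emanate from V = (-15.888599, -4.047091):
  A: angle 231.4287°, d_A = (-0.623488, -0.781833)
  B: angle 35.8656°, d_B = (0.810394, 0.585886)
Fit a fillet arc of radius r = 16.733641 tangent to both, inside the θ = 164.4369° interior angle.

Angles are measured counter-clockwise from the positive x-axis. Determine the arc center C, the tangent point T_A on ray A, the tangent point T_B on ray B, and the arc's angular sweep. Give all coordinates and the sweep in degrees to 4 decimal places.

center=(-4.2314,-16.2682) T_A=(-17.3144,-5.8349) T_B=(-14.0354,-2.7073) sweep=15.5631

bisector direction at 313.6472° = (0.690215,-0.723604)
center distance |VC| = r/sin(θ/2) = 16.733641/sin(82.2185°) = 16.889165
C = V + |VC|·bis = (-4.2314,-16.2682)
T_A = V + ((C−V)·d_A)·d_A = V + 2.2867·d_A = (-17.3144,-5.8349)
T_B = V + ((C−V)·d_B)·d_B = V + 2.2867·d_B = (-14.0354,-2.7073)
sweep = 180° − θ = 15.5631°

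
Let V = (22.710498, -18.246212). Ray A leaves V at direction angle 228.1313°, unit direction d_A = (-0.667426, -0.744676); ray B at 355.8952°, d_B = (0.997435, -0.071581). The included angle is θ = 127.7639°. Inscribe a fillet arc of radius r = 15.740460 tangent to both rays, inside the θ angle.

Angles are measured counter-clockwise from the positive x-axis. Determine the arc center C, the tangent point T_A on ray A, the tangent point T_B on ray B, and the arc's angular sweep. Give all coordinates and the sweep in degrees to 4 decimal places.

bisector direction at 292.0133° = (0.374821,-0.927097)
center distance |VC| = r/sin(θ/2) = 15.740460/sin(63.8820°) = 17.530520
C = V + |VC|·bis = (29.2813,-34.4987)
T_A = V + ((C−V)·d_A)·d_A = V + 7.7173·d_A = (17.5598,-23.9931)
T_B = V + ((C−V)·d_B)·d_B = V + 7.7173·d_B = (30.4080,-18.7986)
sweep = 180° − θ = 52.2361°

center=(29.2813,-34.4987) T_A=(17.5598,-23.9931) T_B=(30.4080,-18.7986) sweep=52.2361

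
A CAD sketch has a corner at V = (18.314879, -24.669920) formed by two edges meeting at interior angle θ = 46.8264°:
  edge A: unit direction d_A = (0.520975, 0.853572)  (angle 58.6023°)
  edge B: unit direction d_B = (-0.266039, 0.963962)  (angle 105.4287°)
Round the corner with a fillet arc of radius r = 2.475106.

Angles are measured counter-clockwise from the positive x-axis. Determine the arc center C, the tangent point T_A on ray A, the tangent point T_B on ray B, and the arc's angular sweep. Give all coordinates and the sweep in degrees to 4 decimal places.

bisector direction at 82.0155° = (0.138905,0.990306)
center distance |VC| = r/sin(θ/2) = 2.475106/sin(23.4132°) = 6.228886
C = V + |VC|·bis = (19.1801,-18.5014)
T_A = V + ((C−V)·d_A)·d_A = V + 5.7160·d_A = (21.2928,-19.7909)
T_B = V + ((C−V)·d_B)·d_B = V + 5.7160·d_B = (16.7942,-19.1599)
sweep = 180° − θ = 133.1736°

center=(19.1801,-18.5014) T_A=(21.2928,-19.7909) T_B=(16.7942,-19.1599) sweep=133.1736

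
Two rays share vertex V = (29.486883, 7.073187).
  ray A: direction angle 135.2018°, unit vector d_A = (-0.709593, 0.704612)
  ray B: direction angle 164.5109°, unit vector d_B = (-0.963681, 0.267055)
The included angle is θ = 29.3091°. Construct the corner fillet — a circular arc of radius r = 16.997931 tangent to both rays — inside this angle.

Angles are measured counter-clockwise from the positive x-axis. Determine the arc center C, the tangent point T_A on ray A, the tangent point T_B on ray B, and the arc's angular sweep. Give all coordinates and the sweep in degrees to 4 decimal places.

bisector direction at 149.8564° = (-0.864769,0.502170)
center distance |VC| = r/sin(θ/2) = 16.997931/sin(14.6546°) = 67.188000
C = V + |VC|·bis = (-28.6152,40.8130)
T_A = V + ((C−V)·d_A)·d_A = V + 65.0023·d_A = (-16.6383,52.8746)
T_B = V + ((C−V)·d_B)·d_B = V + 65.0023·d_B = (-33.1546,24.4324)
sweep = 180° − θ = 150.6909°

center=(-28.6152,40.8130) T_A=(-16.6383,52.8746) T_B=(-33.1546,24.4324) sweep=150.6909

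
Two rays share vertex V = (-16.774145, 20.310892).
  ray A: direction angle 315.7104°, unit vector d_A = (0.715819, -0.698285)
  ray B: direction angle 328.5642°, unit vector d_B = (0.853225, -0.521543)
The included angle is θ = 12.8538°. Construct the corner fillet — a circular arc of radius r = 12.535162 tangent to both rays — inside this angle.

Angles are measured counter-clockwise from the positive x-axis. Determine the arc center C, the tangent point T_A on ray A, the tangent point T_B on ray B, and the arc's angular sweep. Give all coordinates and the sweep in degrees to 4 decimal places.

bisector direction at 322.1373° = (0.789484,-0.613771)
center distance |VC| = r/sin(θ/2) = 12.535162/sin(6.4269°) = 111.985593
C = V + |VC|·bis = (71.6367,-48.4227)
T_A = V + ((C−V)·d_A)·d_A = V + 111.2818·d_A = (62.8835,-57.3956)
T_B = V + ((C−V)·d_B)·d_B = V + 111.2818·d_B = (78.1743,-37.7273)
sweep = 180° − θ = 167.1462°

center=(71.6367,-48.4227) T_A=(62.8835,-57.3956) T_B=(78.1743,-37.7273) sweep=167.1462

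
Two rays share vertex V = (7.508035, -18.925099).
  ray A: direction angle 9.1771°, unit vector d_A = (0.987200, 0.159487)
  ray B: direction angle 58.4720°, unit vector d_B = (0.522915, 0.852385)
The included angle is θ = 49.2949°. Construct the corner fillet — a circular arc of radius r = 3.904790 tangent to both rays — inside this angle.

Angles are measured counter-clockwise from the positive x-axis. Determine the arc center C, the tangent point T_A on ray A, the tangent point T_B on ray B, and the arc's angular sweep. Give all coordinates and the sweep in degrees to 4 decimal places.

bisector direction at 33.8245° = (0.830746,0.556652)
center distance |VC| = r/sin(θ/2) = 3.904790/sin(24.6474°) = 9.363249
C = V + |VC|·bis = (15.2865,-13.7130)
T_A = V + ((C−V)·d_A)·d_A = V + 8.5102·d_A = (15.9093,-17.5678)
T_B = V + ((C−V)·d_B)·d_B = V + 8.5102·d_B = (11.9581,-11.6712)
sweep = 180° − θ = 130.7051°

center=(15.2865,-13.7130) T_A=(15.9093,-17.5678) T_B=(11.9581,-11.6712) sweep=130.7051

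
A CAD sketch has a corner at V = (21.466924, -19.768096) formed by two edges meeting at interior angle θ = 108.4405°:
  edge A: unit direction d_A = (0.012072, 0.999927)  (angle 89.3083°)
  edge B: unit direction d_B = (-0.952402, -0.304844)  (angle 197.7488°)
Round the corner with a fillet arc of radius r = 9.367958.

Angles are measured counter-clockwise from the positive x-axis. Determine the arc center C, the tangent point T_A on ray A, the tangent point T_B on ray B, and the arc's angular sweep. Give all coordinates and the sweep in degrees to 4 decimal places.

bisector direction at 143.5285° = (-0.804153,0.594422)
center distance |VC| = r/sin(θ/2) = 9.367958/sin(54.2203°) = 11.547268
C = V + |VC|·bis = (12.1812,-12.9041)
T_A = V + ((C−V)·d_A)·d_A = V + 6.7514·d_A = (21.5484,-13.0172)
T_B = V + ((C−V)·d_B)·d_B = V + 6.7514·d_B = (15.0369,-21.8262)
sweep = 180° − θ = 71.5595°

center=(12.1812,-12.9041) T_A=(21.5484,-13.0172) T_B=(15.0369,-21.8262) sweep=71.5595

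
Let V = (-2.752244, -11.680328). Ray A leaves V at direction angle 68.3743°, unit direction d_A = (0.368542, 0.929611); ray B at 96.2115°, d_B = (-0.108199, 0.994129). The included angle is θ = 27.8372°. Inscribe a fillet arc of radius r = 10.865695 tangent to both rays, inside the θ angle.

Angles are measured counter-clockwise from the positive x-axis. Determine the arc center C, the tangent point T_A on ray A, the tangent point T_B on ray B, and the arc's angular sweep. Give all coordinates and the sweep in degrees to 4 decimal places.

bisector direction at 82.2929° = (0.134109,0.990967)
center distance |VC| = r/sin(θ/2) = 10.865695/sin(13.9186°) = 45.171500
C = V + |VC|·bis = (3.3057,33.0831)
T_A = V + ((C−V)·d_A)·d_A = V + 43.8452·d_A = (13.4065,29.0787)
T_B = V + ((C−V)·d_B)·d_B = V + 43.8452·d_B = (-7.4962,31.9075)
sweep = 180° − θ = 152.1628°

center=(3.3057,33.0831) T_A=(13.4065,29.0787) T_B=(-7.4962,31.9075) sweep=152.1628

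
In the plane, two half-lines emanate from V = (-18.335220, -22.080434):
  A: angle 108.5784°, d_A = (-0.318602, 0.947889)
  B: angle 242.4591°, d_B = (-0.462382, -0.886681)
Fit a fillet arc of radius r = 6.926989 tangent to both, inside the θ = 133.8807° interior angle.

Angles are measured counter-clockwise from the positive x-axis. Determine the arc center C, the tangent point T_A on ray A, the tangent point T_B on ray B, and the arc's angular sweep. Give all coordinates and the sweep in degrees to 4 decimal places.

bisector direction at 175.5187° = (-0.996943,0.078133)
center distance |VC| = r/sin(θ/2) = 6.926989/sin(66.9403°) = 7.528537
C = V + |VC|·bis = (-25.8407,-21.4922)
T_A = V + ((C−V)·d_A)·d_A = V + 2.9488·d_A = (-19.2747,-19.2853)
T_B = V + ((C−V)·d_B)·d_B = V + 2.9488·d_B = (-19.6987,-24.6951)
sweep = 180° − θ = 46.1193°

center=(-25.8407,-21.4922) T_A=(-19.2747,-19.2853) T_B=(-19.6987,-24.6951) sweep=46.1193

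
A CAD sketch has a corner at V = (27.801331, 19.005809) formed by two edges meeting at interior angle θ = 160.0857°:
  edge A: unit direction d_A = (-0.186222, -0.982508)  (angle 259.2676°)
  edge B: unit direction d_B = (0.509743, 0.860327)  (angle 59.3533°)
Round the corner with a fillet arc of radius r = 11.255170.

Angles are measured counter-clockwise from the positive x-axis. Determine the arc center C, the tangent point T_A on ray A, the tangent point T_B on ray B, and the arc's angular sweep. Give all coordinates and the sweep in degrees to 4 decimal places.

center=(38.4917,14.9685) T_A=(27.4334,17.0645) T_B=(28.8085,20.7057) sweep=19.9143

bisector direction at 339.3105° = (0.935508,-0.353304)
center distance |VC| = r/sin(θ/2) = 11.255170/sin(80.0429°) = 11.427295
C = V + |VC|·bis = (38.4917,14.9685)
T_A = V + ((C−V)·d_A)·d_A = V + 1.9759·d_A = (27.4334,17.0645)
T_B = V + ((C−V)·d_B)·d_B = V + 1.9759·d_B = (28.8085,20.7057)
sweep = 180° − θ = 19.9143°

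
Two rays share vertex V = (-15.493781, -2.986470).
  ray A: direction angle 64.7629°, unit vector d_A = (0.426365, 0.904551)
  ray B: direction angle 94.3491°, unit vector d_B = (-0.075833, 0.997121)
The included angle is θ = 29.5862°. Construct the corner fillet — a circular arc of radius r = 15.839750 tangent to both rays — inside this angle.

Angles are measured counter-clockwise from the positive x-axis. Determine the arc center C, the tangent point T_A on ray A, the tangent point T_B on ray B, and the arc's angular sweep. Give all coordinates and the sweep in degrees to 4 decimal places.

bisector direction at 79.5560° = (0.181274,0.983433)
center distance |VC| = r/sin(θ/2) = 15.839750/sin(14.7931°) = 62.036549
C = V + |VC|·bis = (-4.2481,58.0223)
T_A = V + ((C−V)·d_A)·d_A = V + 59.9803·d_A = (10.0797,51.2688)
T_B = V + ((C−V)·d_B)·d_B = V + 59.9803·d_B = (-20.0423,56.8211)
sweep = 180° − θ = 150.4138°

center=(-4.2481,58.0223) T_A=(10.0797,51.2688) T_B=(-20.0423,56.8211) sweep=150.4138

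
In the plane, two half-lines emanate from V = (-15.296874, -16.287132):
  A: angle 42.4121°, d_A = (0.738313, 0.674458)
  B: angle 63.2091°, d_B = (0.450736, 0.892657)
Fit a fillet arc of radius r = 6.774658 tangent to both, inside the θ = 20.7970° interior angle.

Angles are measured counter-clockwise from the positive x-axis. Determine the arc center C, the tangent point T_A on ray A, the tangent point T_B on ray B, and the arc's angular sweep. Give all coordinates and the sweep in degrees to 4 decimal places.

center=(7.3907,13.6141) T_A=(11.9599,8.6123) T_B=(1.3432,16.6677) sweep=159.2030

bisector direction at 52.8106° = (0.604452,0.796642)
center distance |VC| = r/sin(θ/2) = 6.774658/sin(10.3985°) = 37.534105
C = V + |VC|·bis = (7.3907,13.6141)
T_A = V + ((C−V)·d_A)·d_A = V + 36.9177·d_A = (11.9599,8.6123)
T_B = V + ((C−V)·d_B)·d_B = V + 36.9177·d_B = (1.3432,16.6677)
sweep = 180° − θ = 159.2030°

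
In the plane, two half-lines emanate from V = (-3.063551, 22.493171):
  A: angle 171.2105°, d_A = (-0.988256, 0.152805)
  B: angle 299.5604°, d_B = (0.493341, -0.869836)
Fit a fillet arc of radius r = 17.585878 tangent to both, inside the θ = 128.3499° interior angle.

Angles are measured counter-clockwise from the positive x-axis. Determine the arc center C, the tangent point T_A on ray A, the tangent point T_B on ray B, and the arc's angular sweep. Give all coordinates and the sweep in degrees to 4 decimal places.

center=(-14.1616,6.4143) T_A=(-11.4744,23.7937) T_B=(1.1352,15.0901) sweep=51.6501

bisector direction at 235.3854° = (-0.568053,-0.822992)
center distance |VC| = r/sin(θ/2) = 17.585878/sin(64.1749°) = 19.537077
C = V + |VC|·bis = (-14.1616,6.4143)
T_A = V + ((C−V)·d_A)·d_A = V + 8.5108·d_A = (-11.4744,23.7937)
T_B = V + ((C−V)·d_B)·d_B = V + 8.5108·d_B = (1.1352,15.0901)
sweep = 180° − θ = 51.6501°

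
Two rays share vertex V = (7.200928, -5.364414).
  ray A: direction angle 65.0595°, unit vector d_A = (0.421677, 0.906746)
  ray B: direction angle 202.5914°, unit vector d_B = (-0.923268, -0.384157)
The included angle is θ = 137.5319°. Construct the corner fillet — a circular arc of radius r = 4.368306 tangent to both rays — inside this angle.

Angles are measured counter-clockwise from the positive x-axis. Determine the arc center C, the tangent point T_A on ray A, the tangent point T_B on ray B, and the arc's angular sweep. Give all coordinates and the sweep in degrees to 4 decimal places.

bisector direction at 133.8254° = (-0.692464,0.721453)
center distance |VC| = r/sin(θ/2) = 4.368306/sin(68.7660°) = 4.686477
C = V + |VC|·bis = (3.9557,-1.9833)
T_A = V + ((C−V)·d_A)·d_A = V + 1.6973·d_A = (7.9167,-3.8254)
T_B = V + ((C−V)·d_B)·d_B = V + 1.6973·d_B = (5.6338,-6.0165)
sweep = 180° − θ = 42.4681°

center=(3.9557,-1.9833) T_A=(7.9167,-3.8254) T_B=(5.6338,-6.0165) sweep=42.4681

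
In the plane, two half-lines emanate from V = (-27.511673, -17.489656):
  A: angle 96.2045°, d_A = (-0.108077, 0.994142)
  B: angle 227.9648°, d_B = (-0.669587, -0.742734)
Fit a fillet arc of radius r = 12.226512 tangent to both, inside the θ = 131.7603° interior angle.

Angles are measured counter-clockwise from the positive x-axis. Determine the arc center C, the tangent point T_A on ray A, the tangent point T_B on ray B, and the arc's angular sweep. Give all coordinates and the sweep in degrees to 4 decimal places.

center=(-40.2582,-13.3689) T_A=(-28.1033,-12.0475) T_B=(-31.1772,-21.5556) sweep=48.2397

bisector direction at 162.0847° = (-0.951512,0.307612)
center distance |VC| = r/sin(θ/2) = 12.226512/sin(65.8802°) = 13.396089
C = V + |VC|·bis = (-40.2582,-13.3689)
T_A = V + ((C−V)·d_A)·d_A = V + 5.4743·d_A = (-28.1033,-12.0475)
T_B = V + ((C−V)·d_B)·d_B = V + 5.4743·d_B = (-31.1772,-21.5556)
sweep = 180° − θ = 48.2397°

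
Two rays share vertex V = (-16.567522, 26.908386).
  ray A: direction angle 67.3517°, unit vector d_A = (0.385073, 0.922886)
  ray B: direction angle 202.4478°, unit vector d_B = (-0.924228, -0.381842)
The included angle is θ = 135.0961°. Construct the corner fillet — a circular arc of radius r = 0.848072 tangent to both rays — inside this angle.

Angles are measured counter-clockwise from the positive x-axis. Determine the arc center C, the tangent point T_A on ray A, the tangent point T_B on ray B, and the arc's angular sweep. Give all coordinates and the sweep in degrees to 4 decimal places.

center=(-17.2152,27.5584) T_A=(-16.4326,27.2318) T_B=(-16.8914,26.7746) sweep=44.9039

bisector direction at 134.8998° = (-0.705868,0.708343)
center distance |VC| = r/sin(θ/2) = 0.848072/sin(67.5481°) = 0.917628
C = V + |VC|·bis = (-17.2152,27.5584)
T_A = V + ((C−V)·d_A)·d_A = V + 0.3504·d_A = (-16.4326,27.2318)
T_B = V + ((C−V)·d_B)·d_B = V + 0.3504·d_B = (-16.8914,26.7746)
sweep = 180° − θ = 44.9039°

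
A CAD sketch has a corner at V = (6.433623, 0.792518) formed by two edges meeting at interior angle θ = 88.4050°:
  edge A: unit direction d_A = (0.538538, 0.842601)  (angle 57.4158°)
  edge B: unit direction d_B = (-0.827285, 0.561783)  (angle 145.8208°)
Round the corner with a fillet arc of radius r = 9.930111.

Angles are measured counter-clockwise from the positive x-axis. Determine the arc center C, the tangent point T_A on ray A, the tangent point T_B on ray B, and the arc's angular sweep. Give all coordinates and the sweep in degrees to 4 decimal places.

center=(3.5652,14.7436) T_A=(11.9324,9.3959) T_B=(-2.0133,6.5286) sweep=91.5950

bisector direction at 101.6183° = (-0.201391,0.979511)
center distance |VC| = r/sin(θ/2) = 9.930111/sin(44.2025°) = 14.242918
C = V + |VC|·bis = (3.5652,14.7436)
T_A = V + ((C−V)·d_A)·d_A = V + 10.2105·d_A = (11.9324,9.3959)
T_B = V + ((C−V)·d_B)·d_B = V + 10.2105·d_B = (-2.0133,6.5286)
sweep = 180° − θ = 91.5950°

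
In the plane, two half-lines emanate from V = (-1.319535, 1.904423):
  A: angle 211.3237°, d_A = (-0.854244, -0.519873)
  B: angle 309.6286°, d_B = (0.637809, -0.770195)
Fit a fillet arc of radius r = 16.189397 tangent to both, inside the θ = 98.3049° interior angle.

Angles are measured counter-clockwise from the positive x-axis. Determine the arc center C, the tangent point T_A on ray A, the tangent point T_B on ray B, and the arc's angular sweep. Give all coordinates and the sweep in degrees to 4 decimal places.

bisector direction at 260.4762° = (-0.165458,-0.986217)
center distance |VC| = r/sin(θ/2) = 16.189397/sin(49.1525°) = 21.401736
C = V + |VC|·bis = (-4.8606,-19.2023)
T_A = V + ((C−V)·d_A)·d_A = V + 13.9978·d_A = (-13.2770,-5.3726)
T_B = V + ((C−V)·d_B)·d_B = V + 13.9978·d_B = (7.6084,-8.8766)
sweep = 180° − θ = 81.6951°

center=(-4.8606,-19.2023) T_A=(-13.2770,-5.3726) T_B=(7.6084,-8.8766) sweep=81.6951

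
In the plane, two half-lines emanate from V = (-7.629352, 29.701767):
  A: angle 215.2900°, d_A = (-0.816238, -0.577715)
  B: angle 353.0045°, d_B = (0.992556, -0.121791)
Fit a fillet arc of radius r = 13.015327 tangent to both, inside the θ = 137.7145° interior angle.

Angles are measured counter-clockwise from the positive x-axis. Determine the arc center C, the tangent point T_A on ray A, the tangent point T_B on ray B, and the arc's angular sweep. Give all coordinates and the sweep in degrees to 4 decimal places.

bisector direction at 284.1472° = (0.244415,-0.969671)
center distance |VC| = r/sin(θ/2) = 13.015327/sin(68.8572°) = 13.954692
C = V + |VC|·bis = (-4.2186,16.1703)
T_A = V + ((C−V)·d_A)·d_A = V + 5.0334·d_A = (-11.7378,26.7939)
T_B = V + ((C−V)·d_B)·d_B = V + 5.0334·d_B = (-2.6335,29.0887)
sweep = 180° − θ = 42.2855°

center=(-4.2186,16.1703) T_A=(-11.7378,26.7939) T_B=(-2.6335,29.0887) sweep=42.2855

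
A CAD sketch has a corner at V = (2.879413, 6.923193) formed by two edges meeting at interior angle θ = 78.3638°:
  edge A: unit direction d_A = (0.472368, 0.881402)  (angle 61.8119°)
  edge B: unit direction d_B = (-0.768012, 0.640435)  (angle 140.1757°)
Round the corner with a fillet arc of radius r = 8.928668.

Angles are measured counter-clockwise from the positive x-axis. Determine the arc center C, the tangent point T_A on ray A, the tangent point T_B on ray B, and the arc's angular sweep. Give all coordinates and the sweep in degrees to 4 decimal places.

center=(0.1843,20.7963) T_A=(8.0541,16.5787) T_B=(-5.5339,13.9390) sweep=101.6362

bisector direction at 100.9938° = (-0.190703,0.981648)
center distance |VC| = r/sin(θ/2) = 8.928668/sin(39.1819°) = 14.132459
C = V + |VC|·bis = (0.1843,20.7963)
T_A = V + ((C−V)·d_A)·d_A = V + 10.9547·d_A = (8.0541,16.5787)
T_B = V + ((C−V)·d_B)·d_B = V + 10.9547·d_B = (-5.5339,13.9390)
sweep = 180° − θ = 101.6362°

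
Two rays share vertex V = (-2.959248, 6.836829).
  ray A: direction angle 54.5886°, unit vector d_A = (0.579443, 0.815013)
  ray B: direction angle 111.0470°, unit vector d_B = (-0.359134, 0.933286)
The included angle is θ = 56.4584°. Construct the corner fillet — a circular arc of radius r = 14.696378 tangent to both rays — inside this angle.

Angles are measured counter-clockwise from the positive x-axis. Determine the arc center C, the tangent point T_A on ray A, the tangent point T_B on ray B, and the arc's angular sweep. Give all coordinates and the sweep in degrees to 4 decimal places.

center=(0.9254,37.6636) T_A=(12.9031,29.1479) T_B=(-12.7906,32.3856) sweep=123.5416

bisector direction at 82.8178° = (0.125025,0.992154)
center distance |VC| = r/sin(θ/2) = 14.696378/sin(28.2292°) = 31.070577
C = V + |VC|·bis = (0.9254,37.6636)
T_A = V + ((C−V)·d_A)·d_A = V + 27.3751·d_A = (12.9031,29.1479)
T_B = V + ((C−V)·d_B)·d_B = V + 27.3751·d_B = (-12.7906,32.3856)
sweep = 180° − θ = 123.5416°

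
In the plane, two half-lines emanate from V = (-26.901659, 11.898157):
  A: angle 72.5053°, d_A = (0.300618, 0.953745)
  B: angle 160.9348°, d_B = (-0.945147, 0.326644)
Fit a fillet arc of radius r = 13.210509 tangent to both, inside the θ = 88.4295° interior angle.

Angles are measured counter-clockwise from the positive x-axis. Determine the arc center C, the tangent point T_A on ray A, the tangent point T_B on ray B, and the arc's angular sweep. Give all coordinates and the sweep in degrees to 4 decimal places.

bisector direction at 116.7201° = (-0.449632,0.893214)
center distance |VC| = r/sin(θ/2) = 13.210509/sin(44.2148°) = 18.943882
C = V + |VC|·bis = (-35.4194,28.8191)
T_A = V + ((C−V)·d_A)·d_A = V + 13.5777·d_A = (-22.8200,24.8478)
T_B = V + ((C−V)·d_B)·d_B = V + 13.5777·d_B = (-39.7346,16.3332)
sweep = 180° − θ = 91.5705°

center=(-35.4194,28.8191) T_A=(-22.8200,24.8478) T_B=(-39.7346,16.3332) sweep=91.5705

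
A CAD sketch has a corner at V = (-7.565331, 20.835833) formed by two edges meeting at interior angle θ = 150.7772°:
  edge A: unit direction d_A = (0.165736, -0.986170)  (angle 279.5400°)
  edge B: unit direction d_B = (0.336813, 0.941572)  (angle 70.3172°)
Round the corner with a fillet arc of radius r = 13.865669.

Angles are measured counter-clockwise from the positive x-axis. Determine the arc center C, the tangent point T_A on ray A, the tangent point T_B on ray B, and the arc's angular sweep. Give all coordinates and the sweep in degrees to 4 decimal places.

center=(6.7077,19.5692) T_A=(-6.9662,17.2711) T_B=(-6.3479,24.2393) sweep=29.2228

bisector direction at 354.9286° = (0.996085,-0.088397)
center distance |VC| = r/sin(θ/2) = 13.865669/sin(75.3886°) = 14.329086
C = V + |VC|·bis = (6.7077,19.5692)
T_A = V + ((C−V)·d_A)·d_A = V + 3.6147·d_A = (-6.9662,17.2711)
T_B = V + ((C−V)·d_B)·d_B = V + 3.6147·d_B = (-6.3479,24.2393)
sweep = 180° − θ = 29.2228°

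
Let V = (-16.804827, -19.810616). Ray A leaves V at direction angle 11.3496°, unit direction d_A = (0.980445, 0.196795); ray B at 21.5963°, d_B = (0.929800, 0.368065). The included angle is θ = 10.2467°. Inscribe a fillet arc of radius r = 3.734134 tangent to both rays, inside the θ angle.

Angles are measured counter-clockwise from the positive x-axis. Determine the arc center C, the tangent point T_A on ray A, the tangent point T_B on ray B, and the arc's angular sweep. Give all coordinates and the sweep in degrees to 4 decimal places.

center=(23.2943,-7.9533) T_A=(24.0292,-11.6144) T_B=(21.9199,-4.4813) sweep=169.7533

bisector direction at 16.4730° = (0.958954,0.283563)
center distance |VC| = r/sin(θ/2) = 3.734134/sin(5.1234°) = 41.815512
C = V + |VC|·bis = (23.2943,-7.9533)
T_A = V + ((C−V)·d_A)·d_A = V + 41.6484·d_A = (24.0292,-11.6144)
T_B = V + ((C−V)·d_B)·d_B = V + 41.6484·d_B = (21.9199,-4.4813)
sweep = 180° − θ = 169.7533°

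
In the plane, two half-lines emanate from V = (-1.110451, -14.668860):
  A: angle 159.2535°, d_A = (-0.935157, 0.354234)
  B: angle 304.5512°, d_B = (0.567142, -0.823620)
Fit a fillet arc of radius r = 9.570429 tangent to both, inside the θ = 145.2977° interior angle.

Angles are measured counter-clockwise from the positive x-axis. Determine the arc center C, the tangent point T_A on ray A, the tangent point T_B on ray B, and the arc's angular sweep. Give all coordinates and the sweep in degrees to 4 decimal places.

center=(-7.2970,-22.5595) T_A=(-3.9068,-13.6096) T_B=(0.5854,-17.1317) sweep=34.7023

bisector direction at 231.9024° = (-0.617004,-0.786960)
center distance |VC| = r/sin(θ/2) = 9.570429/sin(72.6488°) = 10.026694
C = V + |VC|·bis = (-7.2970,-22.5595)
T_A = V + ((C−V)·d_A)·d_A = V + 2.9902·d_A = (-3.9068,-13.6096)
T_B = V + ((C−V)·d_B)·d_B = V + 2.9902·d_B = (0.5854,-17.1317)
sweep = 180° − θ = 34.7023°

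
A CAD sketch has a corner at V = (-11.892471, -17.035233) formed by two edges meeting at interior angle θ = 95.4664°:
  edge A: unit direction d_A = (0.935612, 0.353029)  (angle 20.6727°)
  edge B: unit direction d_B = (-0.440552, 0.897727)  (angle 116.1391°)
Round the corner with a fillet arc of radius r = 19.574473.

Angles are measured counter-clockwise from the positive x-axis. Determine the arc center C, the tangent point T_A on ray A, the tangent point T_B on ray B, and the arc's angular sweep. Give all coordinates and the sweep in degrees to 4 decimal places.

center=(-2.1577,7.5595) T_A=(4.7527,-10.7546) T_B=(-19.7302,-1.0641) sweep=84.5336

bisector direction at 68.4059° = (0.368029,0.929814)
center distance |VC| = r/sin(θ/2) = 19.574473/sin(47.7332°) = 26.451242
C = V + |VC|·bis = (-2.1577,7.5595)
T_A = V + ((C−V)·d_A)·d_A = V + 17.7907·d_A = (4.7527,-10.7546)
T_B = V + ((C−V)·d_B)·d_B = V + 17.7907·d_B = (-19.7302,-1.0641)
sweep = 180° − θ = 84.5336°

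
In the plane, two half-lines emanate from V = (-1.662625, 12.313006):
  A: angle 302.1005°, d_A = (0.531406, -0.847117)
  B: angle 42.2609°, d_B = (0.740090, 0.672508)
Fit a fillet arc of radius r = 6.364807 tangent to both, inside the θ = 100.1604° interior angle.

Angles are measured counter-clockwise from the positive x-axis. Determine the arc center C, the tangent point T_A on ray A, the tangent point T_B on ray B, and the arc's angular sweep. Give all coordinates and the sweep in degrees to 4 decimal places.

bisector direction at 352.1807° = (0.990702,-0.136049)
center distance |VC| = r/sin(θ/2) = 6.364807/sin(50.0802°) = 8.298926
C = V + |VC|·bis = (6.5591,11.1839)
T_A = V + ((C−V)·d_A)·d_A = V + 5.3255·d_A = (1.1674,7.8016)
T_B = V + ((C−V)·d_B)·d_B = V + 5.3255·d_B = (2.2788,15.8945)
sweep = 180° − θ = 79.8396°

center=(6.5591,11.1839) T_A=(1.1674,7.8016) T_B=(2.2788,15.8945) sweep=79.8396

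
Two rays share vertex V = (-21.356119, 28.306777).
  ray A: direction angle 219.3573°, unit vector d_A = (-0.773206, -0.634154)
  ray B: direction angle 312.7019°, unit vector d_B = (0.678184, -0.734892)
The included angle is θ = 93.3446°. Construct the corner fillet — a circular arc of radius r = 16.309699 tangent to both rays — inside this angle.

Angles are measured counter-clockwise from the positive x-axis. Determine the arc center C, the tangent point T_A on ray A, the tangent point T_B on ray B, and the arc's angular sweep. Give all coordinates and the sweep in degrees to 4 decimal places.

bisector direction at 266.0296° = (-0.069241,-0.997600)
center distance |VC| = r/sin(θ/2) = 16.309699/sin(46.6723°) = 22.420645
C = V + |VC|·bis = (-22.9085,5.9399)
T_A = V + ((C−V)·d_A)·d_A = V + 15.3844·d_A = (-33.2514,18.5507)
T_B = V + ((C−V)·d_B)·d_B = V + 15.3844·d_B = (-10.9227,17.0009)
sweep = 180° − θ = 86.6554°

center=(-22.9085,5.9399) T_A=(-33.2514,18.5507) T_B=(-10.9227,17.0009) sweep=86.6554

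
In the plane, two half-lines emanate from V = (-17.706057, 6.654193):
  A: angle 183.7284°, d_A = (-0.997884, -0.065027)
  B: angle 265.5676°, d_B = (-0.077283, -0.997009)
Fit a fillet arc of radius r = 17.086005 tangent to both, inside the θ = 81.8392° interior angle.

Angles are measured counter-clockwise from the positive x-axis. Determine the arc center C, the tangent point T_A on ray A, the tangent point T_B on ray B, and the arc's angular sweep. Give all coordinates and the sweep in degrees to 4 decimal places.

center=(-36.2643,-11.6774) T_A=(-37.3753,5.3724) T_B=(-19.2294,-12.9979) sweep=98.1608

bisector direction at 224.6480° = (-0.711438,-0.702749)
center distance |VC| = r/sin(θ/2) = 17.086005/sin(40.9196°) = 26.085530
C = V + |VC|·bis = (-36.2643,-11.6774)
T_A = V + ((C−V)·d_A)·d_A = V + 19.7110·d_A = (-37.3753,5.3724)
T_B = V + ((C−V)·d_B)·d_B = V + 19.7110·d_B = (-19.2294,-12.9979)
sweep = 180° − θ = 98.1608°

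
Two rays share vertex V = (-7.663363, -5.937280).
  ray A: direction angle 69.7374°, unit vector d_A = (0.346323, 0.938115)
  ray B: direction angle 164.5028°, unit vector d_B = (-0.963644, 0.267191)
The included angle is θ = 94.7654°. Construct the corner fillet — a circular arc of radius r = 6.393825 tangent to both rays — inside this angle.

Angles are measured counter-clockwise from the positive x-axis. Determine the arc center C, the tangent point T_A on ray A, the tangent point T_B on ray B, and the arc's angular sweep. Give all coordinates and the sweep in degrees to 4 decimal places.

center=(-11.6241,1.7960) T_A=(-5.6259,-0.4184) T_B=(-13.3325,-4.3654) sweep=85.2346

bisector direction at 117.1201° = (-0.455857,0.890053)
center distance |VC| = r/sin(θ/2) = 6.393825/sin(47.3827°) = 8.688529
C = V + |VC|·bis = (-11.6241,1.7960)
T_A = V + ((C−V)·d_A)·d_A = V + 5.8830·d_A = (-5.6259,-0.4184)
T_B = V + ((C−V)·d_B)·d_B = V + 5.8830·d_B = (-13.3325,-4.3654)
sweep = 180° − θ = 85.2346°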